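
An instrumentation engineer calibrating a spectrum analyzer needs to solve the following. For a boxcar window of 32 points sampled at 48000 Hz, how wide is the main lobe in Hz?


Main lobe width for a rectangular window:
Width = 2 * fs / N
      = 2 * 48000 / 32
      = 96000 / 32
      = 3000.0 Hz

3000.0 Hz


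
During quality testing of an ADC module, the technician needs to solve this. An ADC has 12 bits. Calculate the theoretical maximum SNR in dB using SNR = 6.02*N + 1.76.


Theoretical SNR for a full-scale sinusoid:
SNR = 6.02 * N + 1.76
    = 6.02 * 12 + 1.76
    = 72.24 + 1.76
    = 74.0 dB

74.0 dB


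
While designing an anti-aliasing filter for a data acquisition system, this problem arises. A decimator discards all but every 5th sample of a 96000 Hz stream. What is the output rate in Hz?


Decimation reduces the sample rate:
fs_out = fs_in / M
       = 96000 / 5
       = 19200.0 Hz

19200.0 Hz


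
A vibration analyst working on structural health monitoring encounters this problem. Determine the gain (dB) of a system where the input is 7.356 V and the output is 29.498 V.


Voltage gain in dB:
G = 20 * log10(Vout / Vin)
  = 20 * log10(29.498 / 7.356)
  = 20 * log10(4.01006)
  = 20 * 0.603151
  = 12.06 dB

12.06 dB


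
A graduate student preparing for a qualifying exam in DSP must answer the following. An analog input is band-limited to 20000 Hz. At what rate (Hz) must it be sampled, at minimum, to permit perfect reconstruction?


The Nyquist rate is twice the maximum frequency component.
fs_min = 2 * fmax
      = 2 * 20000
      = 40000 Hz

40000


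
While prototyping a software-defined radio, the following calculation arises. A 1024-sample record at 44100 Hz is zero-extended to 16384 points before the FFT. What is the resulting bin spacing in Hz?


Frequency resolution after zero-padding:
N_padded = 1024 * 16 = 16384
df = fs / N_padded
   = 44100 / 16384
   = 2.6917 Hz

2.6917 Hz


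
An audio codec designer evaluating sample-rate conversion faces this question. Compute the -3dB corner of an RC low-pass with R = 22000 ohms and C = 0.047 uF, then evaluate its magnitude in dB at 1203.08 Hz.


Step 1 — cutoff frequency:
fc = 1 / (2*pi*R*C)
C = 0.047 uF = 4.7e-08 F
fc = 1 / (2*pi*22000*4.7e-08)
   = 153.922 Hz

Step 2 — magnitude at f = 1203.08 Hz:
|H(f)| = 1 / sqrt(1 + (f/fc)^2)
f/fc = 1203.08 / 153.922 = 7.816167
|H| = 1 / sqrt(1 + 61.092467) = 0.1269055
|H|_dB = 20*log10(0.1269055) = -17.93 dB

fc = 153.922 Hz; |H(1203.08 Hz)| = -17.93 dB


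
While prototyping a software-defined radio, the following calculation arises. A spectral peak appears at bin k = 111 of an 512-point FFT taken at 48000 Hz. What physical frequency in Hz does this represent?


Frequency of DFT bin k:
f_k = k * fs / N
    = 111 * 48000 / 512
    = 5328000 / 512
    = 10406.25 Hz

10406.25 Hz


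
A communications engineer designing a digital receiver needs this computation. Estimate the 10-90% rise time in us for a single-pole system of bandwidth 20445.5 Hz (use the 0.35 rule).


Rise time from bandwidth relationship:
tr = 0.35 / BW
   = 0.35 / 20445.5
   = 1.711868137e-05 s
   = 17.1187 us

17.1187 us


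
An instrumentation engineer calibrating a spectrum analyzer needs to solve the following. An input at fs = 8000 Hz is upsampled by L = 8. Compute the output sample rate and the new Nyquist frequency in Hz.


Step 1 — output sample rate after interpolation by L:
fs_out = L * fs_in = 8 * 8000 = 64000 Hz

Step 2 — Nyquist frequency of the output stream:
f_Nyq = fs_out / 2 = 64000 / 2 = 32000.0 Hz

fs_out = 64000 Hz; f_Nyquist = 32000.0 Hz


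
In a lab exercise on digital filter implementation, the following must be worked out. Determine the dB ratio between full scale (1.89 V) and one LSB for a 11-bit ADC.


Dynamic range from full-scale to LSB:
V_min = V_max / 2^bits = 1.89 / 2^11
DR = 20 * log10(V_max / V_min)
   = 20 * log10(2^11)
   = 20 * 11 * log10(2)
   = 66.23 dB

66.23 dB


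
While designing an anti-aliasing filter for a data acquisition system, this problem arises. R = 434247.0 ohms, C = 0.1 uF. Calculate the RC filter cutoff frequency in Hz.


Cutoff frequency of a first-order RC filter:
fc = 1 / (2 * pi * R * C)
C = 0.1 uF = 1e-07 F
fc = 1 / (2 * pi * 434247.0 * 1e-07)
   = 1 / 0.27284543700868
   = 3.665079 Hz

3.665079 Hz


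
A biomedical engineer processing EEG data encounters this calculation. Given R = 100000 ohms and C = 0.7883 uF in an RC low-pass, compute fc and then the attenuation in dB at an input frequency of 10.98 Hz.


Step 1 — cutoff frequency:
fc = 1 / (2*pi*R*C)
C = 0.7883 uF = 7.883e-07 F
fc = 1 / (2*pi*100000*7.883e-07)
   = 2.01896 Hz

Step 2 — magnitude at f = 10.98 Hz:
|H(f)| = 1 / sqrt(1 + (f/fc)^2)
f/fc = 10.98 / 2.01896 = 5.438444
|H| = 1 / sqrt(1 + 29.576673) = 0.1808443
|H|_dB = 20*log10(0.1808443) = -14.85 dB

fc = 2.01896 Hz; |H(10.98 Hz)| = -14.85 dB


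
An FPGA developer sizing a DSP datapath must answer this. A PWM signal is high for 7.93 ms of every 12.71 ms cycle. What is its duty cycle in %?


Duty cycle as a percentage:
DC = (t_on / T) * 100
   = (7.93 / 12.71) * 100
   = 0.623918 * 100
   = 62.39 %

62.39 %


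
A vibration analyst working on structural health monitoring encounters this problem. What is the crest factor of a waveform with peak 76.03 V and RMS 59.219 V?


Crest factor is the ratio of peak to RMS:
CF = V_peak / V_rms
   = 76.03 / 59.219
   = 1.2839

1.2839


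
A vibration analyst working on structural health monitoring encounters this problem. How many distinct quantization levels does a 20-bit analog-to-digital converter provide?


Number of quantization levels = 2^N
= 2^20
= 1048576

1048576


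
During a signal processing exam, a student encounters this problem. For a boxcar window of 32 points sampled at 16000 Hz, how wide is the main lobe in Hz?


Main lobe width for a rectangular window:
Width = 2 * fs / N
      = 2 * 16000 / 32
      = 32000 / 32
      = 1000.0 Hz

1000.0 Hz


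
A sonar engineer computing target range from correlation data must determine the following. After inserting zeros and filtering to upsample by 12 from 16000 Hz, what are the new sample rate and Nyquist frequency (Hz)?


Step 1 — output sample rate after interpolation by L:
fs_out = L * fs_in = 12 * 16000 = 192000 Hz

Step 2 — Nyquist frequency of the output stream:
f_Nyq = fs_out / 2 = 192000 / 2 = 96000.0 Hz

fs_out = 192000 Hz; f_Nyquist = 96000.0 Hz


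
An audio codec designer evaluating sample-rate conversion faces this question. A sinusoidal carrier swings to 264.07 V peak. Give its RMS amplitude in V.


RMS voltage for a sinusoidal waveform:
V_rms = V_peak / sqrt(2)
      = 264.07 / 1.414214
      = 186.726 V

186.726 V


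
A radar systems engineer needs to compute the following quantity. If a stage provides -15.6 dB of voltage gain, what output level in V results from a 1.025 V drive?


Output voltage from dB gain:
V_out = V_in * 10^(gain_dB / 20)
      = 1.025 * 10^(-15.6 / 20)
      = 1.025 * 0.165959
      = 0.1701 V

0.1701 V


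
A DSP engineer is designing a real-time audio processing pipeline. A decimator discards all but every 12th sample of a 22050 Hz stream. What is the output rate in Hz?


Decimation reduces the sample rate:
fs_out = fs_in / M
       = 22050 / 12
       = 1837.5 Hz

1837.5 Hz


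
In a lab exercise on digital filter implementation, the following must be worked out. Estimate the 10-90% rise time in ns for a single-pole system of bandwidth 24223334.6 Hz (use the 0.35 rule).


Rise time from bandwidth relationship:
tr = 0.35 / BW
   = 0.35 / 24223334.6
   = 1.444887774e-08 s
   = 14.4489 ns

14.4489 ns


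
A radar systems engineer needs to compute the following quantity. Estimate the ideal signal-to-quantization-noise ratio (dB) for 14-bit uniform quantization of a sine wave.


Theoretical SNR for a full-scale sinusoid:
SNR = 6.02 * N + 1.76
    = 6.02 * 14 + 1.76
    = 84.28 + 1.76
    = 86.04 dB

86.04 dB


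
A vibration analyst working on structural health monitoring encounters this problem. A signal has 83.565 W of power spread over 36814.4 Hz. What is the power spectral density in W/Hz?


Power spectral density:
PSD = P / BW
    = 83.565 / 36814.4
    = 0.0022699 W/Hz

0.0022699 W/Hz


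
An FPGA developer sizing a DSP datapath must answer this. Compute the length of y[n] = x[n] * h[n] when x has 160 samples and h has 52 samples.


Linear convolution output length:
L = N + M - 1
  = 160 + 52 - 1
  = 211 samples

211


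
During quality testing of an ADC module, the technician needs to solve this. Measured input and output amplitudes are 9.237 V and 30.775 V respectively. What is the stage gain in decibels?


Voltage gain in dB:
G = 20 * log10(Vout / Vin)
  = 20 * log10(30.775 / 9.237)
  = 20 * log10(3.331709)
  = 20 * 0.522667
  = 10.45 dB

10.45 dB


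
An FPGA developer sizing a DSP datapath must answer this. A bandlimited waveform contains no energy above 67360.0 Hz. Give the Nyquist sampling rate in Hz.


The Nyquist rate is twice the maximum frequency component.
fs_min = 2 * fmax
      = 2 * 67360.0
      = 134720.0 Hz

134720.0


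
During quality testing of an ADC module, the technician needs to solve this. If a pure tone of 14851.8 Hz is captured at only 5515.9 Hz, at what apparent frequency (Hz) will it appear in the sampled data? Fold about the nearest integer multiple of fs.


Compute the nearest integer multiple of fs to the signal:
n = round(14851.8 / 5515.9) = 3
f_alias = |14851.8 - 3 * 5515.9|
        = |14851.8 - 16547.7|
        = 1695.9 Hz

1695.9


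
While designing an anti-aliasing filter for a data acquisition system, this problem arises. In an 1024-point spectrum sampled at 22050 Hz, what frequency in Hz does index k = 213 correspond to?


Frequency of DFT bin k:
f_k = k * fs / N
    = 213 * 22050 / 1024
    = 4696650 / 1024
    = 4586.572 Hz

4586.572 Hz


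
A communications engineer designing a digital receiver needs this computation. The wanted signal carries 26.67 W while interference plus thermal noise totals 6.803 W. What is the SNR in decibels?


SNR in decibels:
SNR = 10 * log10(Ps / Pn)
    = 10 * log10(26.67 / 6.803)
    = 10 * log10(3.9203)
    = 10 * 0.5933
    = 5.93 dB

5.93 dB


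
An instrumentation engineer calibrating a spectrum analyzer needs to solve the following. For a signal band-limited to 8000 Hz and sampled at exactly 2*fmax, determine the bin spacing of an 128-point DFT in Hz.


Step 1 — Nyquist sampling rate:
fs = 2 * fmax = 2 * 8000 = 16000 Hz

Step 2 — DFT bin spacing:
df = fs / N = 16000 / 128 = 125.0 Hz

125.0 Hz


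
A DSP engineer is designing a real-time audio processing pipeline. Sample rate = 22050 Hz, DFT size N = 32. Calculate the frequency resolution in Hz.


DFT frequency resolution:
df = fs / N
   = 22050 / 32
   = 689.0625 Hz

689.0625 Hz


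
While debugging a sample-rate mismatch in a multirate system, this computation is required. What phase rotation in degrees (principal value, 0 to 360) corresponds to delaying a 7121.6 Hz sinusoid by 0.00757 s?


Phase shift from frequency and time delay:
phi = 360 * f * t_delay
    = 360 * 7121.6 * 0.00757
    = 19407.78 degrees
    mod 360 = 327.78 degrees

327.78 degrees


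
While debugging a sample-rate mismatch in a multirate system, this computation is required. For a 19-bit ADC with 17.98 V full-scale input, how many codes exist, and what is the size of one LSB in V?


Step 1 — number of quantization levels:
L = 2^N = 2^19 = 524288

Step 2 — LSB step size:
delta = Vfs / L
      = 17.98 / 524288
      = 3.429e-05 V

Levels = 524288; step size = 3.429e-05 V


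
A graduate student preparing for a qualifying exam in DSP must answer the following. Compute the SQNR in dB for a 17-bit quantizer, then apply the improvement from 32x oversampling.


Step 1 — baseline SQNR at Nyquist:
SQNR_base = 6.02*N + 1.76
          = 6.02*17 + 1.76
          = 104.1 dB

Step 2 — oversampling processing gain:
G = 10*log10(OSR) = 10*log10(32) = 15.05 dB

Step 3 — total:
SQNR_total = 104.1 + 15.05 = 119.15 dB

Base SQNR = 104.1 dB; oversampled SQNR = 119.15 dB


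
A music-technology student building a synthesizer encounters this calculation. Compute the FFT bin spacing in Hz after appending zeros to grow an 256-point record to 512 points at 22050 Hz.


Frequency resolution after zero-padding:
N_padded = 256 * 2 = 512
df = fs / N_padded
   = 22050 / 512
   = 43.0664 Hz

43.0664 Hz


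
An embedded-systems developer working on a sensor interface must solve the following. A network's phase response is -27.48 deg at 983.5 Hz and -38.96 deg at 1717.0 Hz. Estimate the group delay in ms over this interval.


Group delay from phase difference:
tau = -d(phi)/d(omega)
d(phi) = -11.48 deg = -0.200364 rad
d(omega) = 2*pi*(1717.0 - 983.5) = 4608.7164 rad/s
tau = -(-0.200364) / 4608.7164
    = 0.0435 ms

0.0435 ms


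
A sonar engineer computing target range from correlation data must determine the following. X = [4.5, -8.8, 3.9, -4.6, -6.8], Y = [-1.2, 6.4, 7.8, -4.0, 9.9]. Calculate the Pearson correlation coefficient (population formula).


Pearson correlation coefficient (population):
r = cov(X,Y) / (std(X) * std(Y))
Mean X = -2.36, Mean Y = 3.78
Cov(X,Y) = -7.1232
Std(X) = 5.521811, Std(Y) = 5.400148
r = -0.2389

-0.2389


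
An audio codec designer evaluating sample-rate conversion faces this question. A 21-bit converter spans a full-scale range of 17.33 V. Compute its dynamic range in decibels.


Dynamic range from full-scale to LSB:
V_min = V_max / 2^bits = 17.33 / 2^21
DR = 20 * log10(V_max / V_min)
   = 20 * log10(2^21)
   = 20 * 21 * log10(2)
   = 126.43 dB

126.43 dB


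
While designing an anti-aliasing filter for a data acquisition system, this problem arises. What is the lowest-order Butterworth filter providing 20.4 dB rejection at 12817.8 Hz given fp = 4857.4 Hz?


Butterworth filter order formula:
n = log10(10^(A/10) - 1) / (2 * log10(f_stop/f_pass))
10^(20.4/10) - 1 = 108.6478
f_stop/f_pass = 12817.8 / 4857.4 = 2.6388
n = 2.4157 -> ceil = 3

3


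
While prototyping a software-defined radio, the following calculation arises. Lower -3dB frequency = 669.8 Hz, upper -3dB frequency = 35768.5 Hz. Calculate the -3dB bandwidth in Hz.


Bandwidth is the difference of -3dB frequencies:
BW = f_high - f_low
   = 35768.5 - 669.8
   = 35098.7 Hz

35098.7 Hz


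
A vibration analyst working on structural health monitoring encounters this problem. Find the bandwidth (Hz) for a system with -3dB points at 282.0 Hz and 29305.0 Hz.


Bandwidth is the difference of -3dB frequencies:
BW = f_high - f_low
   = 29305.0 - 282.0
   = 29023.0 Hz

29023.0 Hz


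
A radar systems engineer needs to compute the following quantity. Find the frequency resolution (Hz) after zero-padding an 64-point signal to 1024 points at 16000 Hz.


Frequency resolution after zero-padding:
N_padded = 64 * 16 = 1024
df = fs / N_padded
   = 16000 / 1024
   = 15.625 Hz

15.625 Hz


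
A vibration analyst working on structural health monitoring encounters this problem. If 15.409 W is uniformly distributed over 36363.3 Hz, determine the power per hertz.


Power spectral density:
PSD = P / BW
    = 15.409 / 36363.3
    = 0.00042375 W/Hz

0.00042375 W/Hz


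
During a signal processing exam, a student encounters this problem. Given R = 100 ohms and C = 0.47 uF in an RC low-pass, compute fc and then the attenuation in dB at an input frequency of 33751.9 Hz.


Step 1 — cutoff frequency:
fc = 1 / (2*pi*R*C)
C = 0.47 uF = 4.7e-07 F
fc = 1 / (2*pi*100*4.7e-07)
   = 3386.275 Hz

Step 2 — magnitude at f = 33751.9 Hz:
|H(f)| = 1 / sqrt(1 + (f/fc)^2)
f/fc = 33751.9 / 3386.275 = 9.967265
|H| = 1 / sqrt(1 + 99.346372) = 0.0998273
|H|_dB = 20*log10(0.0998273) = -20.02 dB

fc = 3386.275 Hz; |H(33751.9 Hz)| = -20.02 dB


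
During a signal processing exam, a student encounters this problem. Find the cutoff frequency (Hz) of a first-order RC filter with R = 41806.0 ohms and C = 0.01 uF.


Cutoff frequency of a first-order RC filter:
fc = 1 / (2 * pi * R * C)
C = 0.01 uF = 1e-08 F
fc = 1 / (2 * pi * 41806.0 * 1e-08)
   = 1 / 0.0026267484495195
   = 380.698807 Hz

380.698807 Hz


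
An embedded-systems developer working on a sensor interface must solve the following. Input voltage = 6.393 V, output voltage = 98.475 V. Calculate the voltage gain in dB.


Voltage gain in dB:
G = 20 * log10(Vout / Vin)
  = 20 * log10(98.475 / 6.393)
  = 20 * log10(15.403566)
  = 20 * 1.187621
  = 23.75 dB

23.75 dB


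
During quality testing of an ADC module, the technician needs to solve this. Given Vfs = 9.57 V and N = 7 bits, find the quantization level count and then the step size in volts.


Step 1 — number of quantization levels:
L = 2^N = 2^7 = 128

Step 2 — LSB step size:
delta = Vfs / L
      = 9.57 / 128
      = 0.07476563 V

Levels = 128; step size = 0.07476563 V


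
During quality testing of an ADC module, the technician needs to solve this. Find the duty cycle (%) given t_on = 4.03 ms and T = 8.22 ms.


Duty cycle as a percentage:
DC = (t_on / T) * 100
   = (4.03 / 8.22) * 100
   = 0.490268 * 100
   = 49.03 %

49.03 %


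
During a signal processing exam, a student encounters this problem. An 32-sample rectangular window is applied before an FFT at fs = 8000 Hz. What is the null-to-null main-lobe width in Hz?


Main lobe width for a rectangular window:
Width = 2 * fs / N
      = 2 * 8000 / 32
      = 16000 / 32
      = 500.0 Hz

500.0 Hz


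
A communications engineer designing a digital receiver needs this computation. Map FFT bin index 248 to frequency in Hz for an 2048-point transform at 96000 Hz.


Frequency of DFT bin k:
f_k = k * fs / N
    = 248 * 96000 / 2048
    = 23808000 / 2048
    = 11625.0 Hz

11625.0 Hz


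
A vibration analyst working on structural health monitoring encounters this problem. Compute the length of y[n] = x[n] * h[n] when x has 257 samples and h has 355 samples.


Linear convolution output length:
L = N + M - 1
  = 257 + 355 - 1
  = 611 samples

611


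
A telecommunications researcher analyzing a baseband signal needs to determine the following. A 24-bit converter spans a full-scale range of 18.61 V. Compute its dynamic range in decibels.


Dynamic range from full-scale to LSB:
V_min = V_max / 2^bits = 18.61 / 2^24
DR = 20 * log10(V_max / V_min)
   = 20 * log10(2^24)
   = 20 * 24 * log10(2)
   = 144.49 dB

144.49 dB


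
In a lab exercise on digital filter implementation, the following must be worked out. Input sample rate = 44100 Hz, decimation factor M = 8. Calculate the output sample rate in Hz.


Decimation reduces the sample rate:
fs_out = fs_in / M
       = 44100 / 8
       = 5512.5 Hz

5512.5 Hz


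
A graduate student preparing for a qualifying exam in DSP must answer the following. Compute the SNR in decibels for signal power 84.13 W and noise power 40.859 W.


SNR in decibels:
SNR = 10 * log10(Ps / Pn)
    = 10 * log10(84.13 / 40.859)
    = 10 * log10(2.059)
    = 10 * 0.3137
    = 3.14 dB

3.14 dB


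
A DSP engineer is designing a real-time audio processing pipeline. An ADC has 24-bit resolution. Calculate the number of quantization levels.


Number of quantization levels = 2^N
= 2^24
= 16777216

16777216


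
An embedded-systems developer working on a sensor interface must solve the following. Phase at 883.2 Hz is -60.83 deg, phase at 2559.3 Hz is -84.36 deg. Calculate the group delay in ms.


Group delay from phase difference:
tau = -d(phi)/d(omega)
d(phi) = -23.53 deg = -0.410676 rad
d(omega) = 2*pi*(2559.3 - 883.2) = 10531.2469 rad/s
tau = -(-0.410676) / 10531.2469
    = 0.039 ms

0.039 ms


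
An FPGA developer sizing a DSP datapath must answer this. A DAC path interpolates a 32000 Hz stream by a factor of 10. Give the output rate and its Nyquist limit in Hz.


Step 1 — output sample rate after interpolation by L:
fs_out = L * fs_in = 10 * 32000 = 320000 Hz

Step 2 — Nyquist frequency of the output stream:
f_Nyq = fs_out / 2 = 320000 / 2 = 160000.0 Hz

fs_out = 320000 Hz; f_Nyquist = 160000.0 Hz


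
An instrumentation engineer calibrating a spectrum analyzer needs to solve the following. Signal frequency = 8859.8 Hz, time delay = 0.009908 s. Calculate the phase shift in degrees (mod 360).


Phase shift from frequency and time delay:
phi = 360 * f * t_delay
    = 360 * 8859.8 * 0.009908
    = 31601.84 degrees
    mod 360 = 281.84 degrees

281.84 degrees


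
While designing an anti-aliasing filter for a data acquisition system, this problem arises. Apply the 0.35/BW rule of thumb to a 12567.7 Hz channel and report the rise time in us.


Rise time from bandwidth relationship:
tr = 0.35 / BW
   = 0.35 / 12567.7
   = 2.78491689e-05 s
   = 27.8492 us

27.8492 us


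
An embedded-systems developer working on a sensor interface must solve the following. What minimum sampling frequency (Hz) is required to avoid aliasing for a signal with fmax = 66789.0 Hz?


The Nyquist rate is twice the maximum frequency component.
fs_min = 2 * fmax
      = 2 * 66789.0
      = 133578.0 Hz

133578.0


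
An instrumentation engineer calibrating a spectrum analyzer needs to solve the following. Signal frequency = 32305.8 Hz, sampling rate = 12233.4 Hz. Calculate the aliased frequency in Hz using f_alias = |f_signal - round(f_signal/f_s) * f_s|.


Compute the nearest integer multiple of fs to the signal:
n = round(32305.8 / 12233.4) = 3
f_alias = |32305.8 - 3 * 12233.4|
        = |32305.8 - 36700.2|
        = 4394.4 Hz

4394.4


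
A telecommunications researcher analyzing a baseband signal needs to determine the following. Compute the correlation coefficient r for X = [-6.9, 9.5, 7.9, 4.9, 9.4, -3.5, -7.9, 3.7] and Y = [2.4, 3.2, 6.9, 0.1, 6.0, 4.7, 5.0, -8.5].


Pearson correlation coefficient (population):
r = cov(X,Y) / (std(X) * std(Y))
Mean X = 2.1375, Mean Y = 2.475
Cov(X,Y) = -0.560312
Std(X) = 6.749433, Std(Y) = 4.609162
r = -0.018

-0.018


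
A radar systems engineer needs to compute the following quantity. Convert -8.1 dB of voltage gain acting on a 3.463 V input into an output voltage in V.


Output voltage from dB gain:
V_out = V_in * 10^(gain_dB / 20)
      = 3.463 * 10^(-8.1 / 20)
      = 3.463 * 0.39355
      = 1.3629 V

1.3629 V


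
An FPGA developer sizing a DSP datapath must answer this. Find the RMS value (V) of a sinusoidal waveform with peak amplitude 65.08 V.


RMS voltage for a sinusoidal waveform:
V_rms = V_peak / sqrt(2)
      = 65.08 / 1.414214
      = 46.019 V

46.019 V


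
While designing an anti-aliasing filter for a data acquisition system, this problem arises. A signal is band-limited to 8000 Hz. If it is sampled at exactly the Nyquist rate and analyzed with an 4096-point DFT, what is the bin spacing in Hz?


Step 1 — Nyquist sampling rate:
fs = 2 * fmax = 2 * 8000 = 16000 Hz

Step 2 — DFT bin spacing:
df = fs / N = 16000 / 4096 = 3.9062 Hz

3.9062 Hz


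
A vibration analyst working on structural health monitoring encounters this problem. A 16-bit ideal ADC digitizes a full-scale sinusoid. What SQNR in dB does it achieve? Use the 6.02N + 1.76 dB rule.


Theoretical SNR for a full-scale sinusoid:
SNR = 6.02 * N + 1.76
    = 6.02 * 16 + 1.76
    = 96.32 + 1.76
    = 98.08 dB

98.08 dB


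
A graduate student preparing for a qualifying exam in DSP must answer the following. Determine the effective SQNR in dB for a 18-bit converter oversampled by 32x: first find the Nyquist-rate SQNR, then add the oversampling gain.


Step 1 — baseline SQNR at Nyquist:
SQNR_base = 6.02*N + 1.76
          = 6.02*18 + 1.76
          = 110.12 dB

Step 2 — oversampling processing gain:
G = 10*log10(OSR) = 10*log10(32) = 15.05 dB

Step 3 — total:
SQNR_total = 110.12 + 15.05 = 125.17 dB

Base SQNR = 110.12 dB; oversampled SQNR = 125.17 dB


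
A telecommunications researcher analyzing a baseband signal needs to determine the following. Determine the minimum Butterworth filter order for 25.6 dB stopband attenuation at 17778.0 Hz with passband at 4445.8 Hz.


Butterworth filter order formula:
n = log10(10^(A/10) - 1) / (2 * log10(f_stop/f_pass))
10^(25.6/10) - 1 = 362.0781
f_stop/f_pass = 17778.0 / 4445.8 = 3.9988
n = 2.1255 -> ceil = 3

3


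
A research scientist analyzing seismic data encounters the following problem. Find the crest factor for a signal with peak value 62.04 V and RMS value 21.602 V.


Crest factor is the ratio of peak to RMS:
CF = V_peak / V_rms
   = 62.04 / 21.602
   = 2.872

2.872


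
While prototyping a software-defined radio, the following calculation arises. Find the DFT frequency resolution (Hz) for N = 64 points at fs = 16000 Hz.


DFT frequency resolution:
df = fs / N
   = 16000 / 64
   = 250.0 Hz

250.0 Hz


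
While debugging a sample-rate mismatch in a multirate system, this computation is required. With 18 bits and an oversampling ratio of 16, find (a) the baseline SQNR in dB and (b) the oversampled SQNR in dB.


Step 1 — baseline SQNR at Nyquist:
SQNR_base = 6.02*N + 1.76
          = 6.02*18 + 1.76
          = 110.12 dB

Step 2 — oversampling processing gain:
G = 10*log10(OSR) = 10*log10(16) = 12.04 dB

Step 3 — total:
SQNR_total = 110.12 + 12.04 = 122.16 dB

Base SQNR = 110.12 dB; oversampled SQNR = 122.16 dB


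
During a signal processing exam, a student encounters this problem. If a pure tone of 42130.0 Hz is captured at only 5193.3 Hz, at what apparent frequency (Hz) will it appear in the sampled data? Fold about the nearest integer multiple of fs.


Compute the nearest integer multiple of fs to the signal:
n = round(42130.0 / 5193.3) = 8
f_alias = |42130.0 - 8 * 5193.3|
        = |42130.0 - 41546.4|
        = 583.6 Hz

583.6


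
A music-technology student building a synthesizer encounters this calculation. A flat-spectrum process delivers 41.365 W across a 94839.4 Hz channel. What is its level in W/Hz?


Power spectral density:
PSD = P / BW
    = 41.365 / 94839.4
    = 0.00043616 W/Hz

0.00043616 W/Hz


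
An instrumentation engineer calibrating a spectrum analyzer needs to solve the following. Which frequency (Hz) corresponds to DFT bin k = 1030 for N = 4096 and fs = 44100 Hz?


Frequency of DFT bin k:
f_k = k * fs / N
    = 1030 * 44100 / 4096
    = 45423000 / 4096
    = 11089.6 Hz

11089.6 Hz


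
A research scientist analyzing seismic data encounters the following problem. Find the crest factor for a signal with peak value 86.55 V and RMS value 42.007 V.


Crest factor is the ratio of peak to RMS:
CF = V_peak / V_rms
   = 86.55 / 42.007
   = 2.0604

2.0604


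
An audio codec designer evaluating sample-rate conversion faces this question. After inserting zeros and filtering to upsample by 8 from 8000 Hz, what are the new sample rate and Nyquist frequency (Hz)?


Step 1 — output sample rate after interpolation by L:
fs_out = L * fs_in = 8 * 8000 = 64000 Hz

Step 2 — Nyquist frequency of the output stream:
f_Nyq = fs_out / 2 = 64000 / 2 = 32000.0 Hz

fs_out = 64000 Hz; f_Nyquist = 32000.0 Hz


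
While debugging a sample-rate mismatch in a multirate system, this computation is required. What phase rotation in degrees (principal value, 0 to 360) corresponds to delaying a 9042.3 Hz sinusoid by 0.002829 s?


Phase shift from frequency and time delay:
phi = 360 * f * t_delay
    = 360 * 9042.3 * 0.002829
    = 9209.04 degrees
    mod 360 = 209.04 degrees

209.04 degrees


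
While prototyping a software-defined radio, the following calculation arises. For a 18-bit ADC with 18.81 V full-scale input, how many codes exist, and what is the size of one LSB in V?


Step 1 — number of quantization levels:
L = 2^N = 2^18 = 262144

Step 2 — LSB step size:
delta = Vfs / L
      = 18.81 / 262144
      = 7.175e-05 V

Levels = 262144; step size = 7.175e-05 V


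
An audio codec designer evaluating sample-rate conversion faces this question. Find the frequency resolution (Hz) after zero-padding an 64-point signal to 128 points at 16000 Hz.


Frequency resolution after zero-padding:
N_padded = 64 * 2 = 128
df = fs / N_padded
   = 16000 / 128
   = 125.0 Hz

125.0 Hz


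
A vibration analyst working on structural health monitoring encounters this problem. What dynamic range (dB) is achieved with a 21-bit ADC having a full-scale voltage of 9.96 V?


Dynamic range from full-scale to LSB:
V_min = V_max / 2^bits = 9.96 / 2^21
DR = 20 * log10(V_max / V_min)
   = 20 * log10(2^21)
   = 20 * 21 * log10(2)
   = 126.43 dB

126.43 dB


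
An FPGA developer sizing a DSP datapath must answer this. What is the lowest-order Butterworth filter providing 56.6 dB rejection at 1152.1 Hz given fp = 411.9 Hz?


Butterworth filter order formula:
n = log10(10^(A/10) - 1) / (2 * log10(f_stop/f_pass))
10^(56.6/10) - 1 = 457087.1896
f_stop/f_pass = 1152.1 / 411.9 = 2.797
n = 6.3354 -> ceil = 7

7


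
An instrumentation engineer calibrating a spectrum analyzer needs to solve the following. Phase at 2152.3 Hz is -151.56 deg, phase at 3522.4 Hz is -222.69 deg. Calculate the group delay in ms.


Group delay from phase difference:
tau = -d(phi)/d(omega)
d(phi) = -71.13 deg = -1.241453 rad
d(omega) = 2*pi*(3522.4 - 2152.3) = 8608.5922 rad/s
tau = -(-1.241453) / 8608.5922
    = 0.1442 ms

0.1442 ms


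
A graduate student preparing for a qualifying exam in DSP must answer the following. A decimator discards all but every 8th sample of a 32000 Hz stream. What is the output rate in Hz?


Decimation reduces the sample rate:
fs_out = fs_in / M
       = 32000 / 8
       = 4000.0 Hz

4000.0 Hz


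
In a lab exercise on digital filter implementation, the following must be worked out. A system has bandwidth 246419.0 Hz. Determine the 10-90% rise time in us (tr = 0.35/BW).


Rise time from bandwidth relationship:
tr = 0.35 / BW
   = 0.35 / 246419.0
   = 1.420345022e-06 s
   = 1.4203 us

1.4203 us


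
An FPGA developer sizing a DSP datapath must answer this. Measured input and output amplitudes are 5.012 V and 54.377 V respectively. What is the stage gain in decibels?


Voltage gain in dB:
G = 20 * log10(Vout / Vin)
  = 20 * log10(54.377 / 5.012)
  = 20 * log10(10.849362)
  = 20 * 1.035404
  = 20.71 dB

20.71 dB


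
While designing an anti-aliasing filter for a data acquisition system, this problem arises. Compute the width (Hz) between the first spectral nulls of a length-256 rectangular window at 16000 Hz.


Main lobe width for a rectangular window:
Width = 2 * fs / N
      = 2 * 16000 / 256
      = 32000 / 256
      = 125.0 Hz

125.0 Hz


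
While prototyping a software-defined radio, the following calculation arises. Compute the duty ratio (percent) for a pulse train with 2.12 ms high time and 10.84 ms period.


Duty cycle as a percentage:
DC = (t_on / T) * 100
   = (2.12 / 10.84) * 100
   = 0.195572 * 100
   = 19.56 %

19.56 %


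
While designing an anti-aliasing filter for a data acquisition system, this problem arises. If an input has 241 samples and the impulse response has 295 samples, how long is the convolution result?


Linear convolution output length:
L = N + M - 1
  = 241 + 295 - 1
  = 535 samples

535


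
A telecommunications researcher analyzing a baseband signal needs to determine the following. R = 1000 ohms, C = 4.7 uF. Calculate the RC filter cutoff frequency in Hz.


Cutoff frequency of a first-order RC filter:
fc = 1 / (2 * pi * R * C)
C = 4.7 uF = 4.7e-06 F
fc = 1 / (2 * pi * 1000 * 4.7e-06)
   = 1 / 0.029530970943744
   = 33.862754 Hz

33.862754 Hz


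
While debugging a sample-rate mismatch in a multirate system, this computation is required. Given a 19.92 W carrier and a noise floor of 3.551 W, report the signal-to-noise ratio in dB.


SNR in decibels:
SNR = 10 * log10(Ps / Pn)
    = 10 * log10(19.92 / 3.551)
    = 10 * log10(5.6097)
    = 10 * 0.7489
    = 7.49 dB

7.49 dB


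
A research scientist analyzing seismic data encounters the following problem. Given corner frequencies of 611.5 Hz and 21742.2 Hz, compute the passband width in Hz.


Bandwidth is the difference of -3dB frequencies:
BW = f_high - f_low
   = 21742.2 - 611.5
   = 21130.7 Hz

21130.7 Hz


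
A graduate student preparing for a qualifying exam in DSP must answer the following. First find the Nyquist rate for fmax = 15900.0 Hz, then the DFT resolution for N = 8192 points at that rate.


Step 1 — Nyquist sampling rate:
fs = 2 * fmax = 2 * 15900.0 = 31800.0 Hz

Step 2 — DFT bin spacing:
df = fs / N = 31800.0 / 8192 = 3.8818 Hz

3.8818 Hz


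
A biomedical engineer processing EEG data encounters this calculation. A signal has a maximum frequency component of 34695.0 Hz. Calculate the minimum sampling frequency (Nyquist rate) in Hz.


The Nyquist rate is twice the maximum frequency component.
fs_min = 2 * fmax
      = 2 * 34695.0
      = 69390.0 Hz

69390.0


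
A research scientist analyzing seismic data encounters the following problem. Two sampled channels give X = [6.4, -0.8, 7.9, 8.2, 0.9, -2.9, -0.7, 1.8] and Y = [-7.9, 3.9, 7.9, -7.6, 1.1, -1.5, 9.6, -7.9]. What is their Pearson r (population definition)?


Pearson correlation coefficient (population):
r = cov(X,Y) / (std(X) * std(Y))
Mean X = 2.6, Mean Y = -0.3
Cov(X,Y) = -7.86875
Std(X) = 4.032989, Std(Y) = 6.662394
r = -0.2929

-0.2929


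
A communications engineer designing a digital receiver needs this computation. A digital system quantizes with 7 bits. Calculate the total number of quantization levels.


Number of quantization levels = 2^N
= 2^7
= 128

128


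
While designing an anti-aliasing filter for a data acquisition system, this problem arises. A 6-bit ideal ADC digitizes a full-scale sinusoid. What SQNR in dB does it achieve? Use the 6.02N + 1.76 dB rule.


Theoretical SNR for a full-scale sinusoid:
SNR = 6.02 * N + 1.76
    = 6.02 * 6 + 1.76
    = 36.12 + 1.76
    = 37.88 dB

37.88 dB


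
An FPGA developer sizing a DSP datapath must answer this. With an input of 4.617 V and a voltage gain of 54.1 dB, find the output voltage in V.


Output voltage from dB gain:
V_out = V_in * 10^(gain_dB / 20)
      = 4.617 * 10^(54.1 / 20)
      = 4.617 * 506.990708
      = 2340.7761 V

2340.7761 V


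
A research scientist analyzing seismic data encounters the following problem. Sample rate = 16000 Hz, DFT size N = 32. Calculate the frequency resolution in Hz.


DFT frequency resolution:
df = fs / N
   = 16000 / 32
   = 500.0 Hz

500.0 Hz


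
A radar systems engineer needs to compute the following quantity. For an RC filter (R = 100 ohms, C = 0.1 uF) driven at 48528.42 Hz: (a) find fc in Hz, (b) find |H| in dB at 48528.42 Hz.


Step 1 — cutoff frequency:
fc = 1 / (2*pi*R*C)
C = 0.1 uF = 1e-07 F
fc = 1 / (2*pi*100*1e-07)
   = 15915.494 Hz

Step 2 — magnitude at f = 48528.42 Hz:
|H(f)| = 1 / sqrt(1 + (f/fc)^2)
f/fc = 48528.42 / 15915.494 = 3.049131
|H| = 1 / sqrt(1 + 9.2972) = 0.3116308
|H|_dB = 20*log10(0.3116308) = -10.13 dB

fc = 15915.494 Hz; |H(48528.42 Hz)| = -10.13 dB


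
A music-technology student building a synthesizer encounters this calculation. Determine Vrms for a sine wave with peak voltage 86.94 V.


RMS voltage for a sinusoidal waveform:
V_rms = V_peak / sqrt(2)
      = 86.94 / 1.414214
      = 61.476 V

61.476 V


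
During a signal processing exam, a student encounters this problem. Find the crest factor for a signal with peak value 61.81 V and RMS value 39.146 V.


Crest factor is the ratio of peak to RMS:
CF = V_peak / V_rms
   = 61.81 / 39.146
   = 1.579

1.579


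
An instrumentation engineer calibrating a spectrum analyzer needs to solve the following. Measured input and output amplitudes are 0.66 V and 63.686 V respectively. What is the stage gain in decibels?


Voltage gain in dB:
G = 20 * log10(Vout / Vin)
  = 20 * log10(63.686 / 0.66)
  = 20 * log10(96.493939)
  = 20 * 1.9845
  = 39.69 dB

39.69 dB


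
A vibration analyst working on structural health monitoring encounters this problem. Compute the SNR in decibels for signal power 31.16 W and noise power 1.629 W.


SNR in decibels:
SNR = 10 * log10(Ps / Pn)
    = 10 * log10(31.16 / 1.629)
    = 10 * log10(19.1283)
    = 10 * 1.2817
    = 12.82 dB

12.82 dB


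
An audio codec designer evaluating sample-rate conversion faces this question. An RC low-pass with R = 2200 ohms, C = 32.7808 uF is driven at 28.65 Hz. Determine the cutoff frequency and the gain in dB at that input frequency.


Step 1 — cutoff frequency:
fc = 1 / (2*pi*R*C)
C = 32.7808 uF = 3.27808e-05 F
fc = 1 / (2*pi*2200*3.27808e-05)
   = 2.20688 Hz

Step 2 — magnitude at f = 28.65 Hz:
|H(f)| = 1 / sqrt(1 + (f/fc)^2)
f/fc = 28.65 / 2.20688 = 12.982129
|H| = 1 / sqrt(1 + 168.535673) = 0.0768015
|H|_dB = 20*log10(0.0768015) = -22.29 dB

fc = 2.20688 Hz; |H(28.65 Hz)| = -22.29 dB


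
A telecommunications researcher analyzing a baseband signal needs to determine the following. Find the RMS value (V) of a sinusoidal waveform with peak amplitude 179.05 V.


RMS voltage for a sinusoidal waveform:
V_rms = V_peak / sqrt(2)
      = 179.05 / 1.414214
      = 126.607 V

126.607 V


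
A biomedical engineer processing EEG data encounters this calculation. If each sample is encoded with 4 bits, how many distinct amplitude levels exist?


Number of quantization levels = 2^N
= 2^4
= 16

16


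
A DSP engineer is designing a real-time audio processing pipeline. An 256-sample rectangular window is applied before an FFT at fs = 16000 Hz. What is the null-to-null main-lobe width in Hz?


Main lobe width for a rectangular window:
Width = 2 * fs / N
      = 2 * 16000 / 256
      = 32000 / 256
      = 125.0 Hz

125.0 Hz


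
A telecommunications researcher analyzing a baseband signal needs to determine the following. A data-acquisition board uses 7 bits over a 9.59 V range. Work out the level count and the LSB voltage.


Step 1 — number of quantization levels:
L = 2^N = 2^7 = 128

Step 2 — LSB step size:
delta = Vfs / L
      = 9.59 / 128
      = 0.07492187 V

Levels = 128; step size = 0.07492187 V


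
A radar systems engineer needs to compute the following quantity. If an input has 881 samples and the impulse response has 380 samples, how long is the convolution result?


Linear convolution output length:
L = N + M - 1
  = 881 + 380 - 1
  = 1260 samples

1260


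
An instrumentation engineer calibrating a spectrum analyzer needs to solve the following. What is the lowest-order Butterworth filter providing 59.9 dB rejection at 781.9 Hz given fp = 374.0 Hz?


Butterworth filter order formula:
n = log10(10^(A/10) - 1) / (2 * log10(f_stop/f_pass))
10^(59.9/10) - 1 = 977236.221
f_stop/f_pass = 781.9 / 374.0 = 2.0906
n = 9.3512 -> ceil = 10

10


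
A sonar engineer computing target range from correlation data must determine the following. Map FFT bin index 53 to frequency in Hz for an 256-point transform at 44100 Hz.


Frequency of DFT bin k:
f_k = k * fs / N
    = 53 * 44100 / 256
    = 2337300 / 256
    = 9130.078 Hz

9130.078 Hz


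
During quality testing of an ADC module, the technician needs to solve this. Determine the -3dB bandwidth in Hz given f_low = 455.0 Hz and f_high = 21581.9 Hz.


Bandwidth is the difference of -3dB frequencies:
BW = f_high - f_low
   = 21581.9 - 455.0
   = 21126.9 Hz

21126.9 Hz


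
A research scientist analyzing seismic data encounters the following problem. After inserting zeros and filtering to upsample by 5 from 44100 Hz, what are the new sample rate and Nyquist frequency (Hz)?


Step 1 — output sample rate after interpolation by L:
fs_out = L * fs_in = 5 * 44100 = 220500 Hz

Step 2 — Nyquist frequency of the output stream:
f_Nyq = fs_out / 2 = 220500 / 2 = 110250.0 Hz

fs_out = 220500 Hz; f_Nyquist = 110250.0 Hz


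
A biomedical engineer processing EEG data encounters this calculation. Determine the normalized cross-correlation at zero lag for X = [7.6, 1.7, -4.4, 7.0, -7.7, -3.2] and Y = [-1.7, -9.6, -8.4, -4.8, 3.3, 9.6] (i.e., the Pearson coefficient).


Pearson correlation coefficient (population):
r = cov(X,Y) / (std(X) * std(Y))
Mean X = 0.1667, Mean Y = -1.9333
Cov(X,Y) = -13.346111
Std(X) = 5.749976, Std(Y) = 6.699171
r = -0.3465

-0.3465
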